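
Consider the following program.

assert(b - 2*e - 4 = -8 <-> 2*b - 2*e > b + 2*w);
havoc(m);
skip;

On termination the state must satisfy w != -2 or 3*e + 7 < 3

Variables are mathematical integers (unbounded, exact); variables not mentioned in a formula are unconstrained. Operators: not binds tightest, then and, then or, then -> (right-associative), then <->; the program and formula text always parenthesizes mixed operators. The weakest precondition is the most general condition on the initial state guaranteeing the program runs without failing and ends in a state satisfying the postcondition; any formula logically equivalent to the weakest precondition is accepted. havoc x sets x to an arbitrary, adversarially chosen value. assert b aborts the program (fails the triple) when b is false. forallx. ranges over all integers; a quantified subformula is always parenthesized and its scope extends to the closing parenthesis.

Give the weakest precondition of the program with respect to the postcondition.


Working backward. After the program, the postcondition w != -2 or 3*e + 7 < 3 must hold; in canonical form it is w != -2 or 3*e < -4.
Before skip: w != -2 or 3*e < -4
Before havoc m: w != -2 or 3*e < -4
Before assert b - 2*e - 4 = -8 <-> 2*b - 2*e > b + 2*w: (b = 2*e - 4 <-> b > 2*e + 2*w) and (w != -2 or 3*e < -4)
Answer: WP = (b = 2*e - 4 <-> b > 2*e + 2*w) and (w != -2 or 3*e < -4)


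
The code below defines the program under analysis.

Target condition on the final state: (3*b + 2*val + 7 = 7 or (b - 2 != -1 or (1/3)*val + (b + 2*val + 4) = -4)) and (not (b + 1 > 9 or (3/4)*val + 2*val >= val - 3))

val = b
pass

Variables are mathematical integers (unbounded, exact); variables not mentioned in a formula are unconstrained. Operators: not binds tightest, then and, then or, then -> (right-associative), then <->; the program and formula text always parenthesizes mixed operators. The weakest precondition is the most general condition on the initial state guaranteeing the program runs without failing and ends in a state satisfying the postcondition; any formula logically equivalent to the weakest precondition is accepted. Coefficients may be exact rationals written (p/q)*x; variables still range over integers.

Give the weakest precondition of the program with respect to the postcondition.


Working backward. After the program, the postcondition (3*b + 2*val + 7 = 7 or (b - 2 != -1 or (1/3)*val + (b + 2*val + 4) = -4)) and (not (b + 1 > 9 or (3/4)*val + 2*val >= val - 3)) must hold; in canonical form it is (3*b + 2*val = 0 or b != 1 or b + (7/3)*val = -8) and (not (b > 8 or (7/4)*val >= -3)).
Before skip: (3*b + 2*val = 0 or b != 1 or b + (7/3)*val = -8) and (not (b > 8 or (7/4)*val >= -3))
Before val := b: (5*b = 0 or b != 1 or (10/3)*b = -8) and (not (b > 8 or (7/4)*b >= -3))
Answer: WP = (5*b = 0 or b != 1 or (10/3)*b = -8) and (not (b > 8 or (7/4)*b >= -3))


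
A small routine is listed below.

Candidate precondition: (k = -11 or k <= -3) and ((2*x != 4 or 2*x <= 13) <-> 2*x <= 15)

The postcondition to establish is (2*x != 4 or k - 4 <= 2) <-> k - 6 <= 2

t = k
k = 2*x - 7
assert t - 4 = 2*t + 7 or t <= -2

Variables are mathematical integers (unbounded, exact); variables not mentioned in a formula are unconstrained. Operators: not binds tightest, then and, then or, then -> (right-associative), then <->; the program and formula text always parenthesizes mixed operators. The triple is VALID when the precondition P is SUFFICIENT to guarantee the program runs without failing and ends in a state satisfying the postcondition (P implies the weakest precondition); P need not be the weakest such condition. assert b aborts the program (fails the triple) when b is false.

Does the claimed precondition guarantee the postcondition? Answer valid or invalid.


Working backward. After the program, the postcondition (2*x != 4 or k - 4 <= 2) <-> k - 6 <= 2 must hold; in canonical form it is (2*x != 4 or k <= 6) <-> k <= 8.
Before assert t - 4 = 2*t + 7 or t <= -2: (t = -11 or t <= -2) and ((2*x != 4 or k <= 6) <-> k <= 8)
Before k := 2*x - 7: (t = -11 or t <= -2) and ((2*x != 4 or 2*x <= 13) <-> 2*x <= 15)
Before t := k: (k = -11 or k <= -2) and ((2*x != 4 or 2*x <= 13) <-> 2*x <= 15)
The weakest precondition is (k = -11 or k <= -2) and ((2*x != 4 or 2*x <= 13) <-> 2*x <= 15).
Check whether (k = -11 or k <= -3) and ((2*x != 4 or 2*x <= 13) <-> 2*x <= 15) implies it.
Every state satisfying the precondition satisfies the weakest precondition: the implication holds.
Answer: valid


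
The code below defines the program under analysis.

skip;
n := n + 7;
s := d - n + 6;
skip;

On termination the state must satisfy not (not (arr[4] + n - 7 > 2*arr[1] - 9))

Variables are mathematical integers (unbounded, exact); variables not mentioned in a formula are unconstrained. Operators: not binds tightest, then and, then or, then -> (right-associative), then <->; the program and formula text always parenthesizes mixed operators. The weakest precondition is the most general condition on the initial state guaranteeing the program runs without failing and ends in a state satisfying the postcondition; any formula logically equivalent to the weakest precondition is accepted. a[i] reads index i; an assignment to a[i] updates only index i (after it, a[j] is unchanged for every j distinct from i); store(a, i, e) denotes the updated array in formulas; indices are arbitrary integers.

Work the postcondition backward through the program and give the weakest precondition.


Working backward. After the program, the postcondition not (not (arr[4] + n - 7 > 2*arr[1] - 9)) must hold; in canonical form it is arr[4] + n > 2*arr[1] - 2.
Before skip: arr[4] + n > 2*arr[1] - 2
Before s := d - n + 6: arr[4] + n > 2*arr[1] - 2
Before n := n + 7: arr[4] + n > 2*arr[1] - 9
Before skip: arr[4] + n > 2*arr[1] - 9
Answer: WP = arr[4] + n > 2*arr[1] - 9


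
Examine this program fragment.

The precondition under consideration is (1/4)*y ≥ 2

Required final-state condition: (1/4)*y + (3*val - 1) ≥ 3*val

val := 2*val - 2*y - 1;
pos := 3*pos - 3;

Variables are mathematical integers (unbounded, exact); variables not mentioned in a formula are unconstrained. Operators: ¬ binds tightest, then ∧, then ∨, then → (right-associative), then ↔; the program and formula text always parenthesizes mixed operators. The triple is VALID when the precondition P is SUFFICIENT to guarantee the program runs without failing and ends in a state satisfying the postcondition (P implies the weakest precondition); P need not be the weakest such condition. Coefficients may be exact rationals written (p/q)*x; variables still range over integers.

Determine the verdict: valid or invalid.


Working backward. After the program, the postcondition (1/4)*y + (3*val - 1) ≥ 3*val must hold; in canonical form it is (1/4)*y ≥ 1.
Before pos := 3*pos - 3: (1/4)*y ≥ 1
Before val := 2*val - 2*y - 1: (1/4)*y ≥ 1
The weakest precondition is (1/4)*y ≥ 1.
Check whether (1/4)*y ≥ 2 implies it.
Every state satisfying the precondition satisfies the weakest precondition: the implication holds.
Answer: valid


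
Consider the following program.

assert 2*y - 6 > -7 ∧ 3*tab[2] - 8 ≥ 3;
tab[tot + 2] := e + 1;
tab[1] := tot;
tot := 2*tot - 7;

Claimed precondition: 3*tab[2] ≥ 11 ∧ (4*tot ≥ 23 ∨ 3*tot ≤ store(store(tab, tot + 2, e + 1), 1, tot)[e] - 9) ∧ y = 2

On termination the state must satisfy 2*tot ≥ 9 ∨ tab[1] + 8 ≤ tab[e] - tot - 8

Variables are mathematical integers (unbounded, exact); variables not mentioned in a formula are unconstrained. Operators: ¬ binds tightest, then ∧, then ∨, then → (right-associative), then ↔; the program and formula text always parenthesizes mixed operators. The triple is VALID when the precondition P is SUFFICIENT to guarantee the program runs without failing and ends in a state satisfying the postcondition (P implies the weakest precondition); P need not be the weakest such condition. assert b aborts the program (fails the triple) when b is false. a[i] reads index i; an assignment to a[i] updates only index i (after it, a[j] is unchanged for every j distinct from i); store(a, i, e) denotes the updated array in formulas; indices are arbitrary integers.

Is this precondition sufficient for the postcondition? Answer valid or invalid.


Working backward. After the program, the postcondition 2*tot ≥ 9 ∨ tab[1] + 8 ≤ tab[e] - tot - 8 must hold; in canonical form it is 2*tot ≥ 9 ∨ tab[1] + tot ≤ tab[e] - 16.
Before tot := 2*tot - 7: 4*tot ≥ 23 ∨ tab[1] + 2*tot ≤ tab[e] - 9
Before tab[1] := tot: 4*tot ≥ 23 ∨ 3*tot ≤ store(tab, 1, tot)[e] - 9
Before tab[tot + 2] := e + 1: 4*tot ≥ 23 ∨ 3*tot ≤ store(store(tab, tot + 2, e + 1), 1, tot)[e] - 9
Before assert 2*y - 6 > -7 ∧ 3*tab[2] - 8 ≥ 3: 2*y > -1 ∧ 3*tab[2] ≥ 11 ∧ (4*tot ≥ 23 ∨ 3*tot ≤ store(store(tab, tot + 2, e + 1), 1, tot)[e] - 9)
The weakest precondition is 2*y > -1 ∧ 3*tab[2] ≥ 11 ∧ (4*tot ≥ 23 ∨ 3*tot ≤ store(store(tab, tot + 2, e + 1), 1, tot)[e] - 9).
Check whether 3*tab[2] ≥ 11 ∧ (4*tot ≥ 23 ∨ 3*tot ≤ store(store(tab, tot + 2, e + 1), 1, tot)[e] - 9) ∧ y = 2 implies it.
Every state satisfying the precondition satisfies the weakest precondition: the implication holds.
Answer: valid


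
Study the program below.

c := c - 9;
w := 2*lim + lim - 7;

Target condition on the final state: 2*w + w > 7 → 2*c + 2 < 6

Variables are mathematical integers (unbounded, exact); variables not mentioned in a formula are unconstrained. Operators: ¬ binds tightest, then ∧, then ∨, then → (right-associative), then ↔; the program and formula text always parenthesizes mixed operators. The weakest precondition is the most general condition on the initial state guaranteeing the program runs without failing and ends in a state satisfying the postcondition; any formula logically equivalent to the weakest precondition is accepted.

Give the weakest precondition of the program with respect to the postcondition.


Working backward. After the program, the postcondition 2*w + w > 7 → 2*c + 2 < 6 must hold; in canonical form it is 3*w > 7 → 2*c < 4.
Before w := 2*lim + lim - 7: 9*lim > 28 → 2*c < 4
Before c := c - 9: 9*lim > 28 → 2*c < 22
Answer: WP = 9*lim > 28 → 2*c < 22


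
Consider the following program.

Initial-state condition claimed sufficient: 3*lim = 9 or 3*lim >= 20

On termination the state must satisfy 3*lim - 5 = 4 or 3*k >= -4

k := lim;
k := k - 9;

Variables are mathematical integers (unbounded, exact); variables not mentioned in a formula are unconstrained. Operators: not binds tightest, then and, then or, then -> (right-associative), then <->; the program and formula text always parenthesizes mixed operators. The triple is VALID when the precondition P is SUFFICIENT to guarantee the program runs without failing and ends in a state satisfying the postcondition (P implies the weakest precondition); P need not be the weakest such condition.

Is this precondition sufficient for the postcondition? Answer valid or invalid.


Working backward. After the program, the postcondition 3*lim - 5 = 4 or 3*k >= -4 must hold; in canonical form it is 3*lim = 9 or 3*k >= -4.
Before k := k - 9: 3*lim = 9 or 3*k >= 23
Before k := lim: 3*lim = 9 or 3*lim >= 23
The weakest precondition is 3*lim = 9 or 3*lim >= 23.
Check whether 3*lim = 9 or 3*lim >= 20 implies it.
Countermodel: at the initial state lim = 7, the precondition holds but the weakest precondition fails.
Answer: invalid


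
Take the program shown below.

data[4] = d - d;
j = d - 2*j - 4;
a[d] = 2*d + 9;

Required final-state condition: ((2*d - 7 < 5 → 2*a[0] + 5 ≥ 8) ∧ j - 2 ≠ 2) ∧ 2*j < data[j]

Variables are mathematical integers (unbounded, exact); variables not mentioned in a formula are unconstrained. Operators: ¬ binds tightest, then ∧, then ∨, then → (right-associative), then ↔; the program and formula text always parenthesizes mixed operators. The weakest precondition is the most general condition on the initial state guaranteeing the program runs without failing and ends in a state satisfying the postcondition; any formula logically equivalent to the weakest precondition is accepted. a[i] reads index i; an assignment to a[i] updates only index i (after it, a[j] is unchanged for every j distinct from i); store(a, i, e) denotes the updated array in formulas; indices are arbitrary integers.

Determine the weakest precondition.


Working backward. After the program, the postcondition ((2*d - 7 < 5 → 2*a[0] + 5 ≥ 8) ∧ j - 2 ≠ 2) ∧ 2*j < data[j] must hold; in canonical form it is (2*d < 12 → 2*a[0] ≥ 3) ∧ j ≠ 4 ∧ 2*j < data[j].
Before a[d] := 2*d + 9: (2*d < 12 → 2*store(a, d, 2*d + 9)[0] ≥ 3) ∧ j ≠ 4 ∧ 2*j < data[j]
Before j := d - 2*j - 4: (2*d < 12 → 2*store(a, d, 2*d + 9)[0] ≥ 3) ∧ d ≠ 2*j + 8 ∧ 2*d < data[d - 2*j - 4] + 4*j + 8
Before data[4] := d - d: (2*d < 12 → 2*store(a, d, 2*d + 9)[0] ≥ 3) ∧ d ≠ 2*j + 8 ∧ 2*d < store(data, 4, 0)[d - 2*j - 4] + 4*j + 8
Answer: WP = (2*d < 12 → 2*store(a, d, 2*d + 9)[0] ≥ 3) ∧ d ≠ 2*j + 8 ∧ 2*d < store(data, 4, 0)[d - 2*j - 4] + 4*j + 8


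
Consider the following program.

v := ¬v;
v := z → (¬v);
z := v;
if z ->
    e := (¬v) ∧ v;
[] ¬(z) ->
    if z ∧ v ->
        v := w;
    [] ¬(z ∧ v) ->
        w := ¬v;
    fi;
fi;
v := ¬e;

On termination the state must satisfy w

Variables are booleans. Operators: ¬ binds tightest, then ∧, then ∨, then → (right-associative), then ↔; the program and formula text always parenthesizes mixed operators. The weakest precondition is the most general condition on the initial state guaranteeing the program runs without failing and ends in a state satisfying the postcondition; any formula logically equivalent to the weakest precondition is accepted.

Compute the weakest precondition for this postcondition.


Working backward. After the program, w must hold.
Before v := ¬e: w
Then branch requires w; else branch requires ((z ∧ v) → w) ∧ ((¬(z ∧ v)) → (¬v)).
Before the if: (z → w) ∧ ((¬z) → (((z ∧ v) → w) ∧ ((¬(z ∧ v)) → (¬v))))
Before z := v: (v → w) ∧ ((¬v) → (v → w))
Before v := z → (¬v): ((z → (¬v)) → w) ∧ ((¬(z → (¬v))) → ((z → (¬v)) → w))
Before v := ¬v: ((z → v) → w) ∧ ((¬(z → v)) → ((z → v) → w))
Answer: WP = ((z → v) → w) ∧ ((¬(z → v)) → ((z → v) → w))


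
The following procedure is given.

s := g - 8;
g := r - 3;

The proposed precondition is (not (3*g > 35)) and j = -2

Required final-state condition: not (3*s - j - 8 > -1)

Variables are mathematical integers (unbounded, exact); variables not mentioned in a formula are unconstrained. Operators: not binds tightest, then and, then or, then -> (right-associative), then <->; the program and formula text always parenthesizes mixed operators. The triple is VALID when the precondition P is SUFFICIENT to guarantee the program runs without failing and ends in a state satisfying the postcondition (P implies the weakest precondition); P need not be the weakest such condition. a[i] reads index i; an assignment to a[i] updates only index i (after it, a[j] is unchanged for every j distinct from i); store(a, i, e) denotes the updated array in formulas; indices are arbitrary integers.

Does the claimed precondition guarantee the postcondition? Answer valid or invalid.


Working backward. After the program, the postcondition not (3*s - j - 8 > -1) must hold; in canonical form it is not (3*s > j + 7).
Before g := r - 3: not (3*s > j + 7)
Before s := g - 8: not (3*g > j + 31)
The weakest precondition is not (3*g > j + 31).
Check whether (not (3*g > 35)) and j = -2 implies it.
Countermodel: at the initial state g = 10, j = -2, the precondition holds but the weakest precondition fails.
Answer: invalid


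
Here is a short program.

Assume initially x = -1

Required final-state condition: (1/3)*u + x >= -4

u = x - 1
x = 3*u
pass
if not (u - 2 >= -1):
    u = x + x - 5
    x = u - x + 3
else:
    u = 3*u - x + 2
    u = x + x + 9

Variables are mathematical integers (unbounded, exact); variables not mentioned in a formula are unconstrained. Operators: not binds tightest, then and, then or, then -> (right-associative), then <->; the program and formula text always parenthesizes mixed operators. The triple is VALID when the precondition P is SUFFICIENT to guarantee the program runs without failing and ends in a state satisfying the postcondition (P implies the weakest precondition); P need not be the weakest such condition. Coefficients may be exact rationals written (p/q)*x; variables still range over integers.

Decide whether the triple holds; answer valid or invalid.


Working backward. After the program, (1/3)*u + x >= -4 must hold.
Then branch requires (5/3)*x >= -1/3; else branch requires (5/3)*x >= -7.
Before the if: ((not (u >= 1)) -> (5/3)*x >= -1/3) and (u >= 1 -> (5/3)*x >= -7)
Before skip: ((not (u >= 1)) -> (5/3)*x >= -1/3) and (u >= 1 -> (5/3)*x >= -7)
Before x := 3*u: ((not (u >= 1)) -> 5*u >= -1/3) and (u >= 1 -> 5*u >= -7)
Before u := x - 1: ((not (x >= 2)) -> 5*x >= 14/3) and (x >= 2 -> 5*x >= -2)
The weakest precondition is ((not (x >= 2)) -> 5*x >= 14/3) and (x >= 2 -> 5*x >= -2).
Check whether x = -1 implies it.
Countermodel: at the initial state x = -1, the precondition holds but the weakest precondition fails.
Answer: invalid


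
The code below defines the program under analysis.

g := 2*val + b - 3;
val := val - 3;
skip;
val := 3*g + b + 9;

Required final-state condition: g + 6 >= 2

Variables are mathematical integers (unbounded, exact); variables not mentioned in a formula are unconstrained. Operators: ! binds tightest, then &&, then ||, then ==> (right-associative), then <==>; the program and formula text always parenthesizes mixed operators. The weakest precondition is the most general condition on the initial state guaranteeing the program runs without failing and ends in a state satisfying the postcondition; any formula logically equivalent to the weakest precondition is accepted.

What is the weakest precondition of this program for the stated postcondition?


Working backward. After the program, the postcondition g + 6 >= 2 must hold; in canonical form it is g >= -4.
Before val := 3*g + b + 9: g >= -4
Before skip: g >= -4
Before val := val - 3: g >= -4
Before g := 2*val + b - 3: b + 2*val >= -1
Answer: WP = b + 2*val >= -1


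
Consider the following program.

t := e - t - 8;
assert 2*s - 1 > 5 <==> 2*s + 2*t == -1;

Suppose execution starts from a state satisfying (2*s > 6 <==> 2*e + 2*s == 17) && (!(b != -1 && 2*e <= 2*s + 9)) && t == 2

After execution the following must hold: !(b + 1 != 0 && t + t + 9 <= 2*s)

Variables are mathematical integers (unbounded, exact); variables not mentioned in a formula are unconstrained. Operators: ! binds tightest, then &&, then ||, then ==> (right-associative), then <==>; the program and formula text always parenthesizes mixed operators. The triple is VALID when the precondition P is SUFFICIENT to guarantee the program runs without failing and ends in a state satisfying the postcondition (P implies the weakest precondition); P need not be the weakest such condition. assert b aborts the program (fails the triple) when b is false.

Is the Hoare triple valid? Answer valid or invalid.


Working backward. After the program, the postcondition !(b + 1 != 0 && t + t + 9 <= 2*s) must hold; in canonical form it is !(b != -1 && 2*t <= 2*s - 9).
Before assert 2*s - 1 > 5 <==> 2*s + 2*t == -1: (2*s > 6 <==> 2*s + 2*t == -1) && (!(b != -1 && 2*t <= 2*s - 9))
Before t := e - t - 8: (2*s > 6 <==> 2*e + 2*s == 2*t + 15) && (!(b != -1 && 2*e <= 2*s + 2*t + 7))
The weakest precondition is (2*s > 6 <==> 2*e + 2*s == 2*t + 15) && (!(b != -1 && 2*e <= 2*s + 2*t + 7)).
Check whether (2*s > 6 <==> 2*e + 2*s == 17) && (!(b != -1 && 2*e <= 2*s + 9)) && t == 2 implies it.
Countermodel: at the initial state b = 0, e = 5, s = 0, t = 2, the precondition holds but the weakest precondition fails.
Answer: invalid


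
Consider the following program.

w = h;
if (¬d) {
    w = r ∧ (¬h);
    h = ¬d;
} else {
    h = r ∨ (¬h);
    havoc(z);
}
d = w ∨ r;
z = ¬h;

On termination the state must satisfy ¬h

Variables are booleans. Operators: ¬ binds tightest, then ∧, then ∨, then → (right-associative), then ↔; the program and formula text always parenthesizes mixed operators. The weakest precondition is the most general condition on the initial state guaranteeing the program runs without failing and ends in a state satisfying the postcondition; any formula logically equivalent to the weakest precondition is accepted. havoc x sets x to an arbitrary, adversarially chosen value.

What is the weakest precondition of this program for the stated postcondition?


Working backward. After the program, ¬h must hold.
Before z := ¬h: ¬h
Before d := w ∨ r: ¬h
Then branch requires d; else branch requires ¬(r ∨ (¬h)).
Before the if: ((¬d) → d) ∧ (d → (¬(r ∨ (¬h))))
Before w := h: ((¬d) → d) ∧ (d → (¬(r ∨ (¬h))))
Answer: WP = ((¬d) → d) ∧ (d → (¬(r ∨ (¬h))))


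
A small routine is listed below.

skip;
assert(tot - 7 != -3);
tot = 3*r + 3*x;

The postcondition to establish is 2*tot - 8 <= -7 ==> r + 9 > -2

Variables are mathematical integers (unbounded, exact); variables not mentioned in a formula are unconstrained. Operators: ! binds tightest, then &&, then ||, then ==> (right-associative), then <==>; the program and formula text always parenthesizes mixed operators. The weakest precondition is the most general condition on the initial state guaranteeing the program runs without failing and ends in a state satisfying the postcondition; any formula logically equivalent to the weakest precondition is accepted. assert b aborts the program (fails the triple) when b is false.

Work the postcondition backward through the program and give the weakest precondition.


Working backward. After the program, the postcondition 2*tot - 8 <= -7 ==> r + 9 > -2 must hold; in canonical form it is 2*tot <= 1 ==> r > -11.
Before tot := 3*r + 3*x: 6*r + 6*x <= 1 ==> r > -11
Before assert tot - 7 != -3: tot != 4 && (6*r + 6*x <= 1 ==> r > -11)
Before skip: tot != 4 && (6*r + 6*x <= 1 ==> r > -11)
Answer: WP = tot != 4 && (6*r + 6*x <= 1 ==> r > -11)


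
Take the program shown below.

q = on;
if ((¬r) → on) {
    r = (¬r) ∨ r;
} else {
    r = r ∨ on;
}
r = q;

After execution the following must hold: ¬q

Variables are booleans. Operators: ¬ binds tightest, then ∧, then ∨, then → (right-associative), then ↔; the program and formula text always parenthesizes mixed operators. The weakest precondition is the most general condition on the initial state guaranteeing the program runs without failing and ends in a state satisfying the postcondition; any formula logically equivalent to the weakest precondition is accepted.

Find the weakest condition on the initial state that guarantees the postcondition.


Working backward. After the program, ¬q must hold.
Before r := q: ¬q
Then branch requires ¬q; else branch requires ¬q.
Before the if: (((¬r) → on) → (¬q)) ∧ ((¬((¬r) → on)) → (¬q))
Before q := on: (((¬r) → on) → (¬on)) ∧ ((¬((¬r) → on)) → (¬on))
Answer: WP = (((¬r) → on) → (¬on)) ∧ ((¬((¬r) → on)) → (¬on))


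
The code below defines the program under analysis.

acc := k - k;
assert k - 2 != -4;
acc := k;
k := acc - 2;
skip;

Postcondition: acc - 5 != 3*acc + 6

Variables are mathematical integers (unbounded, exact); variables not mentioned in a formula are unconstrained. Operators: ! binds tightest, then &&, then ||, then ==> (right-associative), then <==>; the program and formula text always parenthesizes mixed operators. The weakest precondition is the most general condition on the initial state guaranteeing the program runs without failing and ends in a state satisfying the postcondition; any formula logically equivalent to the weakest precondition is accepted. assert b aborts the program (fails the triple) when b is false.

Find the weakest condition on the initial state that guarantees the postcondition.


Working backward. After the program, the postcondition acc - 5 != 3*acc + 6 must hold; in canonical form it is 2*acc != -11.
Before skip: 2*acc != -11
Before k := acc - 2: 2*acc != -11
Before acc := k: 2*k != -11
Before assert k - 2 != -4: k != -2 && 2*k != -11
Before acc := k - k: k != -2 && 2*k != -11
Answer: WP = k != -2 && 2*k != -11


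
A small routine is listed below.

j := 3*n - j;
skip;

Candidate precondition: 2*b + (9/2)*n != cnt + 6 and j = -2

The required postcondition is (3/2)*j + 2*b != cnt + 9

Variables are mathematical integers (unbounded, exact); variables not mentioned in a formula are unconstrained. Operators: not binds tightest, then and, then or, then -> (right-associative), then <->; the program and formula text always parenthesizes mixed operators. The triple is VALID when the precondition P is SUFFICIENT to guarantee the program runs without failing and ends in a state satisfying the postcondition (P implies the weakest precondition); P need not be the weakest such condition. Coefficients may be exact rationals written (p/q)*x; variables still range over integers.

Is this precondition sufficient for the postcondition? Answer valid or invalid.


Working backward. After the program, the postcondition (3/2)*j + 2*b != cnt + 9 must hold; in canonical form it is 2*b + (3/2)*j != cnt + 9.
Before skip: 2*b + (3/2)*j != cnt + 9
Before j := 3*n - j: 2*b + (9/2)*n != cnt + (3/2)*j + 9
The weakest precondition is 2*b + (9/2)*n != cnt + (3/2)*j + 9.
Check whether 2*b + (9/2)*n != cnt + 6 and j = -2 implies it.
Every state satisfying the precondition satisfies the weakest precondition: the implication holds.
Answer: valid


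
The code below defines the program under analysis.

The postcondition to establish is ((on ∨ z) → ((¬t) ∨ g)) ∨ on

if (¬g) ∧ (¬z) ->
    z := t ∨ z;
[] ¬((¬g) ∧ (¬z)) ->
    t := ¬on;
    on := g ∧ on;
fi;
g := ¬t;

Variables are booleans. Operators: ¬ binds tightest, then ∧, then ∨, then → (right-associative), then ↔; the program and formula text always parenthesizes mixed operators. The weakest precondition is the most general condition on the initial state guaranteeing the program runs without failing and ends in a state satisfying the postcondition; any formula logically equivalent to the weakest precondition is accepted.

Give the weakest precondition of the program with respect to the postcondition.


Working backward. After the program, ((on ∨ z) → ((¬t) ∨ g)) ∨ on must hold.
Before g := ¬t: ((on ∨ z) → (¬t)) ∨ on
Then branch requires ((on ∨ t ∨ z) → (¬t)) ∨ on; else branch requires (((g ∧ on) ∨ z) → on) ∨ (g ∧ on).
Before the if: (((¬g) ∧ (¬z)) → (((on ∨ t ∨ z) → (¬t)) ∨ on)) ∧ ((¬((¬g) ∧ (¬z))) → ((((g ∧ on) ∨ z) → on) ∨ (g ∧ on)))
Answer: WP = (((¬g) ∧ (¬z)) → (((on ∨ t ∨ z) → (¬t)) ∨ on)) ∧ ((¬((¬g) ∧ (¬z))) → ((((g ∧ on) ∨ z) → on) ∨ (g ∧ on)))


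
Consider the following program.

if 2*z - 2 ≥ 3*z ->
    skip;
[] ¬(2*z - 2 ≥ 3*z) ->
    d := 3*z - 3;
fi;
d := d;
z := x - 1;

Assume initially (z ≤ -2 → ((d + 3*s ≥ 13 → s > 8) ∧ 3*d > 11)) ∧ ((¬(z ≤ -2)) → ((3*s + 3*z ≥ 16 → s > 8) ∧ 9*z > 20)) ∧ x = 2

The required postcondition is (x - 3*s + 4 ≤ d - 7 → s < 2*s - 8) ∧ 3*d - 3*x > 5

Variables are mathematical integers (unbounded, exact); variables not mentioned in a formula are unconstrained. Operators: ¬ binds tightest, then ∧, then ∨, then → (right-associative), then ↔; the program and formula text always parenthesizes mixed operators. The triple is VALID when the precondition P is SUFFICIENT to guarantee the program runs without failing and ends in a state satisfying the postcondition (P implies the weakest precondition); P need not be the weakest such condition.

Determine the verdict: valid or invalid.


Working backward. After the program, the postcondition (x - 3*s + 4 ≤ d - 7 → s < 2*s - 8) ∧ 3*d - 3*x > 5 must hold; in canonical form it is (x ≤ d + 3*s - 11 → s > 8) ∧ 3*d > 3*x + 5.
Before z := x - 1: (x ≤ d + 3*s - 11 → s > 8) ∧ 3*d > 3*x + 5
Before d := d: (x ≤ d + 3*s - 11 → s > 8) ∧ 3*d > 3*x + 5
Then branch requires (x ≤ d + 3*s - 11 → s > 8) ∧ 3*d > 3*x + 5; else branch requires (x ≤ 3*s + 3*z - 14 → s > 8) ∧ 9*z > 3*x + 14.
Before the if: (z ≤ -2 → ((x ≤ d + 3*s - 11 → s > 8) ∧ 3*d > 3*x + 5)) ∧ ((¬(z ≤ -2)) → ((x ≤ 3*s + 3*z - 14 → s > 8) ∧ 9*z > 3*x + 14))
The weakest precondition is (z ≤ -2 → ((x ≤ d + 3*s - 11 → s > 8) ∧ 3*d > 3*x + 5)) ∧ ((¬(z ≤ -2)) → ((x ≤ 3*s + 3*z - 14 → s > 8) ∧ 9*z > 3*x + 14)).
Check whether (z ≤ -2 → ((d + 3*s ≥ 13 → s > 8) ∧ 3*d > 11)) ∧ ((¬(z ≤ -2)) → ((3*s + 3*z ≥ 16 → s > 8) ∧ 9*z > 20)) ∧ x = 2 implies it.
Every state satisfying the precondition satisfies the weakest precondition: the implication holds.
Answer: valid


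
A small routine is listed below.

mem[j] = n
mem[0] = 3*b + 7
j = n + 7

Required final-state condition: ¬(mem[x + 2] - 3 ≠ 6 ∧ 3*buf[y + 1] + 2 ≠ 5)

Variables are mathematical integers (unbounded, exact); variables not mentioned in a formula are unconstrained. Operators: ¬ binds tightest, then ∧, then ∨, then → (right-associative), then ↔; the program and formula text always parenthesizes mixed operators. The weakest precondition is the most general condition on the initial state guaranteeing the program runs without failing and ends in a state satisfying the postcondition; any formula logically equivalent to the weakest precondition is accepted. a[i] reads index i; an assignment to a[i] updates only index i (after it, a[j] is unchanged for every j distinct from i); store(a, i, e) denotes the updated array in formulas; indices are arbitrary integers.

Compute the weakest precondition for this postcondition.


Working backward. After the program, the postcondition ¬(mem[x + 2] - 3 ≠ 6 ∧ 3*buf[y + 1] + 2 ≠ 5) must hold; in canonical form it is ¬(mem[x + 2] ≠ 9 ∧ 3*buf[y + 1] ≠ 3).
Before j := n + 7: ¬(mem[x + 2] ≠ 9 ∧ 3*buf[y + 1] ≠ 3)
Before mem[0] := 3*b + 7: ¬(store(mem, 0, 3*b + 7)[x + 2] ≠ 9 ∧ 3*buf[y + 1] ≠ 3)
Before mem[j] := n: ¬(store(store(mem, j, n), 0, 3*b + 7)[x + 2] ≠ 9 ∧ 3*buf[y + 1] ≠ 3)
Answer: WP = ¬(store(store(mem, j, n), 0, 3*b + 7)[x + 2] ≠ 9 ∧ 3*buf[y + 1] ≠ 3)


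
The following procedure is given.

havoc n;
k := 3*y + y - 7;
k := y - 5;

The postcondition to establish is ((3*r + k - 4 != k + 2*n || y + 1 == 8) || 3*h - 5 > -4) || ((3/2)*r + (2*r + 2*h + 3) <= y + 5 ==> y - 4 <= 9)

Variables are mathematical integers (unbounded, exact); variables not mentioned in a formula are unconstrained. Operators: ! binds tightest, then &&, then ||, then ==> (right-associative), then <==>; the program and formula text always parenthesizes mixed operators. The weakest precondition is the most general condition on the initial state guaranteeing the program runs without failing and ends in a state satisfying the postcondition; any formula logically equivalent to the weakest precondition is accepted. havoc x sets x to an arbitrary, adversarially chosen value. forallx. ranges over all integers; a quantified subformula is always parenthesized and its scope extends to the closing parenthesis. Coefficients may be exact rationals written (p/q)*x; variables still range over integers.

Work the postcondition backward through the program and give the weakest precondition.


Working backward. After the program, the postcondition ((3*r + k - 4 != k + 2*n || y + 1 == 8) || 3*h - 5 > -4) || ((3/2)*r + (2*r + 2*h + 3) <= y + 5 ==> y - 4 <= 9) must hold; in canonical form it is 3*r != 2*n + 4 || y == 7 || 3*h > 1 || (2*h + (7/2)*r <= y + 2 ==> y <= 13).
Before k := y - 5: 3*r != 2*n + 4 || y == 7 || 3*h > 1 || (2*h + (7/2)*r <= y + 2 ==> y <= 13)
Before k := 3*y + y - 7: 3*r != 2*n + 4 || y == 7 || 3*h > 1 || (2*h + (7/2)*r <= y + 2 ==> y <= 13)
Before havoc n: forall n_1. (3*r != 2*n_1 + 4 || y == 7 || 3*h > 1 || (2*h + (7/2)*r <= y + 2 ==> y <= 13))
Answer: WP = forall n_1. (3*r != 2*n_1 + 4 || y == 7 || 3*h > 1 || (2*h + (7/2)*r <= y + 2 ==> y <= 13))


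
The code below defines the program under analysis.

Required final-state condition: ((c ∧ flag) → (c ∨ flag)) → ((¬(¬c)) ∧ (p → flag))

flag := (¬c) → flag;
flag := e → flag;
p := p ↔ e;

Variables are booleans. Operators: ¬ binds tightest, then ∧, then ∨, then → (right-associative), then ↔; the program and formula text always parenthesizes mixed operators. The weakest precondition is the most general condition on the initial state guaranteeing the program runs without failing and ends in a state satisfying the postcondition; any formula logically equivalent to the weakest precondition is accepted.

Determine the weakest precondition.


Working backward. After the program, the postcondition ((c ∧ flag) → (c ∨ flag)) → ((¬(¬c)) ∧ (p → flag)) must hold; in canonical form it is ((c ∧ flag) → (c ∨ flag)) → (c ∧ (p → flag)).
Before p := p ↔ e: ((c ∧ flag) → (c ∨ flag)) → (c ∧ ((p ↔ e) → flag))
Before flag := e → flag: ((c ∧ (e → flag)) → (c ∨ (e → flag))) → (c ∧ ((p ↔ e) → (e → flag)))
Before flag := (¬c) → flag: ((c ∧ (e → ((¬c) → flag))) → (c ∨ (e → ((¬c) → flag)))) → (c ∧ ((p ↔ e) → (e → ((¬c) → flag))))
Answer: WP = ((c ∧ (e → ((¬c) → flag))) → (c ∨ (e → ((¬c) → flag)))) → (c ∧ ((p ↔ e) → (e → ((¬c) → flag))))


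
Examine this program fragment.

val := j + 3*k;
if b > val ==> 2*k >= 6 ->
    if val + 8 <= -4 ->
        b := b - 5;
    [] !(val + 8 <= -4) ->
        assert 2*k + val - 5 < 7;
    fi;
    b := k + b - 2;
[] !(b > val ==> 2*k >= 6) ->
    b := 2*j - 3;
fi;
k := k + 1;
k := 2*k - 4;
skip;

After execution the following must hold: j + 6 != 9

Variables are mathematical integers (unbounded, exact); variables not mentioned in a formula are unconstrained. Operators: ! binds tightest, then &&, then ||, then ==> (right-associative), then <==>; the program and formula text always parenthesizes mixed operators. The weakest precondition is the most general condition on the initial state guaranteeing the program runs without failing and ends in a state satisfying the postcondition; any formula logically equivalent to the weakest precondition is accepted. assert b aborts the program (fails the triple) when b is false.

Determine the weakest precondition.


Working backward. After the program, the postcondition j + 6 != 9 must hold; in canonical form it is j != 3.
Before skip: j != 3
Before k := 2*k - 4: j != 3
Before k := k + 1: j != 3
Then branch requires (val <= -12 ==> j != 3) && ((!(val <= -12)) ==> (2*k + val < 12 && j != 3)); else branch requires j != 3.
Before the if: ((b > val ==> 2*k >= 6) ==> ((val <= -12 ==> j != 3) && ((!(val <= -12)) ==> (2*k + val < 12 && j != 3)))) && ((!(b > val ==> 2*k >= 6)) ==> j != 3)
Before val := j + 3*k: ((b > j + 3*k ==> 2*k >= 6) ==> ((j + 3*k <= -12 ==> j != 3) && ((!(j + 3*k <= -12)) ==> (j + 5*k < 12 && j != 3)))) && ((!(b > j + 3*k ==> 2*k >= 6)) ==> j != 3)
Answer: WP = ((b > j + 3*k ==> 2*k >= 6) ==> ((j + 3*k <= -12 ==> j != 3) && ((!(j + 3*k <= -12)) ==> (j + 5*k < 12 && j != 3)))) && ((!(b > j + 3*k ==> 2*k >= 6)) ==> j != 3)


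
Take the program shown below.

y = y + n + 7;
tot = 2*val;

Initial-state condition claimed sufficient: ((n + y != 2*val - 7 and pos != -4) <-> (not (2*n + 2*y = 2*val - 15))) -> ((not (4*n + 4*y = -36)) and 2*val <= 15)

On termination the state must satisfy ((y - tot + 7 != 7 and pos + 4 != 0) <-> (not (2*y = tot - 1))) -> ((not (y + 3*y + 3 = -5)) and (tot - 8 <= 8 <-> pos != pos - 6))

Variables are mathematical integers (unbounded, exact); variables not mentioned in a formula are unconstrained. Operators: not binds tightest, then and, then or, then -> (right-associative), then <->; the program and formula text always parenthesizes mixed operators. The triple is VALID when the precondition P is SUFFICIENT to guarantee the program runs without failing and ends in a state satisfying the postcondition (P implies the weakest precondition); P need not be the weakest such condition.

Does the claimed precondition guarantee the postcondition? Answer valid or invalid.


Working backward. After the program, the postcondition ((y - tot + 7 != 7 and pos + 4 != 0) <-> (not (2*y = tot - 1))) -> ((not (y + 3*y + 3 = -5)) and (tot - 8 <= 8 <-> pos != pos - 6)) must hold; in canonical form it is ((y != tot and pos != -4) <-> (not (2*y = tot - 1))) -> ((not (4*y = -8)) and tot <= 16).
Before tot := 2*val: ((y != 2*val and pos != -4) <-> (not (2*y = 2*val - 1))) -> ((not (4*y = -8)) and 2*val <= 16)
Before y := y + n + 7: ((n + y != 2*val - 7 and pos != -4) <-> (not (2*n + 2*y = 2*val - 15))) -> ((not (4*n + 4*y = -36)) and 2*val <= 16)
The weakest precondition is ((n + y != 2*val - 7 and pos != -4) <-> (not (2*n + 2*y = 2*val - 15))) -> ((not (4*n + 4*y = -36)) and 2*val <= 16).
Check whether ((n + y != 2*val - 7 and pos != -4) <-> (not (2*n + 2*y = 2*val - 15))) -> ((not (4*n + 4*y = -36)) and 2*val <= 15) implies it.
Every state satisfying the precondition satisfies the weakest precondition: the implication holds.
Answer: valid


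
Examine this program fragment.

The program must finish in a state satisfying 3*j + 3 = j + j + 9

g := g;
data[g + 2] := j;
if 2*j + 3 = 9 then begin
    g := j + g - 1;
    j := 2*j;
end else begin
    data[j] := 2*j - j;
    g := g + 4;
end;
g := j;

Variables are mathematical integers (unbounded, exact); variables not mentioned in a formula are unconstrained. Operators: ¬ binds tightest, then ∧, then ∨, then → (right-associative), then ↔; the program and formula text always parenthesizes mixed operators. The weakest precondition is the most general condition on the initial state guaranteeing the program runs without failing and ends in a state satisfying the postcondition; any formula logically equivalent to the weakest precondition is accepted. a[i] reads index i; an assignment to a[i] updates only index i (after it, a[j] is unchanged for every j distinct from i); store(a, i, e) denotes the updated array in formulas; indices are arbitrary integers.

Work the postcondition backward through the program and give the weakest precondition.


Working backward. After the program, the postcondition 3*j + 3 = j + j + 9 must hold; in canonical form it is j = 6.
Before g := j: j = 6
Then branch requires 2*j = 6; else branch requires j = 6.
Before the if: (¬(2*j = 6)) → j = 6
Before data[g + 2] := j: (¬(2*j = 6)) → j = 6
Before g := g: (¬(2*j = 6)) → j = 6
Answer: WP = (¬(2*j = 6)) → j = 6


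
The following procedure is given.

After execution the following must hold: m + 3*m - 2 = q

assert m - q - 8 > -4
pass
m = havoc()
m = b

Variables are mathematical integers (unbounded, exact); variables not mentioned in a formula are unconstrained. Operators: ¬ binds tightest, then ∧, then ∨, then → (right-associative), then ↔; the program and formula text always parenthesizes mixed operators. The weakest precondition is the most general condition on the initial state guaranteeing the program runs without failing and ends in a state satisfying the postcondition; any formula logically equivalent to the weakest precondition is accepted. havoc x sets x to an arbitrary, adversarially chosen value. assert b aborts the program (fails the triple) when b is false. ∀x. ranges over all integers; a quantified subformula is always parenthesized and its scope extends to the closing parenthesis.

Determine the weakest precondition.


Working backward. After the program, the postcondition m + 3*m - 2 = q must hold; in canonical form it is 4*m = q + 2.
Before m := b: 4*b = q + 2
Before havoc m: 4*b = q + 2
Before skip: 4*b = q + 2
Before assert m - q - 8 > -4: m > q + 4 ∧ 4*b = q + 2
Answer: WP = m > q + 4 ∧ 4*b = q + 2


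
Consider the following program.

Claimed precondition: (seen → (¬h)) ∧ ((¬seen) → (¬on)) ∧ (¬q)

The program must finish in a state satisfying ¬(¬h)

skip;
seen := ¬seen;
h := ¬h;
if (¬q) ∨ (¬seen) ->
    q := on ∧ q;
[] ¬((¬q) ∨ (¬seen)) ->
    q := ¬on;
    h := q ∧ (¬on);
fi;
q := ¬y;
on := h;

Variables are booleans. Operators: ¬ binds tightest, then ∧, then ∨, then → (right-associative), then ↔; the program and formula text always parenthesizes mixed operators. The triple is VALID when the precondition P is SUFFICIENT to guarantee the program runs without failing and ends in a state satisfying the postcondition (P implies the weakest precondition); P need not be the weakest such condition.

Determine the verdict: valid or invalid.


Working backward. After the program, the postcondition ¬(¬h) must hold; in canonical form it is h.
Before on := h: h
Before q := ¬y: h
Then branch requires h; else branch requires ¬on.
Before the if: (((¬q) ∨ (¬seen)) → h) ∧ ((¬((¬q) ∨ (¬seen))) → (¬on))
Before h := ¬h: (((¬q) ∨ (¬seen)) → (¬h)) ∧ ((¬((¬q) ∨ (¬seen))) → (¬on))
Before seen := ¬seen: (((¬q) ∨ seen) → (¬h)) ∧ ((¬((¬q) ∨ seen)) → (¬on))
Before skip: (((¬q) ∨ seen) → (¬h)) ∧ ((¬((¬q) ∨ seen)) → (¬on))
The weakest precondition is (((¬q) ∨ seen) → (¬h)) ∧ ((¬((¬q) ∨ seen)) → (¬on)).
Check whether (seen → (¬h)) ∧ ((¬seen) → (¬on)) ∧ (¬q) implies it.
Countermodel: at the initial state h = true, on = false, q = false, seen = false, the precondition holds but the weakest precondition fails.
Answer: invalid
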